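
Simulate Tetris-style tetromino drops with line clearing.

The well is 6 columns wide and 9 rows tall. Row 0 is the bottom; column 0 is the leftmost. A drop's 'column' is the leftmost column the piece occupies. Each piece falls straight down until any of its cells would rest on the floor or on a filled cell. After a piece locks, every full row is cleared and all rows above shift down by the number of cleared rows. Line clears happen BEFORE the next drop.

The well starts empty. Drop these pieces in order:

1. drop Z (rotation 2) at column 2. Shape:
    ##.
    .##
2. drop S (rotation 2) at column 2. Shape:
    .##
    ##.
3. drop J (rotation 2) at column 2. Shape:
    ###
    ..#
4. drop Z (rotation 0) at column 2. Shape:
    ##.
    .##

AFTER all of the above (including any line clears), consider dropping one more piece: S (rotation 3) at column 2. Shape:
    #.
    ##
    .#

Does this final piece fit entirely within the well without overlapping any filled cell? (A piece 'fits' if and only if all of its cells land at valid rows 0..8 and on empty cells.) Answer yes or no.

Answer: no

Derivation:
Drop 1: Z rot2 at col 2 lands with bottom-row=0; cleared 0 line(s) (total 0); column heights now [0 0 2 2 1 0], max=2
Drop 2: S rot2 at col 2 lands with bottom-row=2; cleared 0 line(s) (total 0); column heights now [0 0 3 4 4 0], max=4
Drop 3: J rot2 at col 2 lands with bottom-row=4; cleared 0 line(s) (total 0); column heights now [0 0 6 6 6 0], max=6
Drop 4: Z rot0 at col 2 lands with bottom-row=6; cleared 0 line(s) (total 0); column heights now [0 0 8 8 7 0], max=8
Test piece S rot3 at col 2 (width 2): heights before test = [0 0 8 8 7 0]; fits = False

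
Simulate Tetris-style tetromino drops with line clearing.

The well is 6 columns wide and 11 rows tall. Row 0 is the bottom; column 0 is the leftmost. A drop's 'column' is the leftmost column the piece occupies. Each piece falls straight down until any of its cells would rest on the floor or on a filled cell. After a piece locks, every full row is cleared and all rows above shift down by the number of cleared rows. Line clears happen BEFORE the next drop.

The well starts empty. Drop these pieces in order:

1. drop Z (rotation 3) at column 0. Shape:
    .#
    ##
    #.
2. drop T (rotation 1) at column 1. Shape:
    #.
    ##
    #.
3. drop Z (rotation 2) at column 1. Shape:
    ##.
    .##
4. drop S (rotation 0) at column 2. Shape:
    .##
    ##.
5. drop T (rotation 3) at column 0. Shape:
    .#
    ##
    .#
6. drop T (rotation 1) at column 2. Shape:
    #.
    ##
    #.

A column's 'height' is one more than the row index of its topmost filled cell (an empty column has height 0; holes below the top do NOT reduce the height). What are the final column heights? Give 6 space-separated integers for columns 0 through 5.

Answer: 9 10 11 10 9 0

Derivation:
Drop 1: Z rot3 at col 0 lands with bottom-row=0; cleared 0 line(s) (total 0); column heights now [2 3 0 0 0 0], max=3
Drop 2: T rot1 at col 1 lands with bottom-row=3; cleared 0 line(s) (total 0); column heights now [2 6 5 0 0 0], max=6
Drop 3: Z rot2 at col 1 lands with bottom-row=5; cleared 0 line(s) (total 0); column heights now [2 7 7 6 0 0], max=7
Drop 4: S rot0 at col 2 lands with bottom-row=7; cleared 0 line(s) (total 0); column heights now [2 7 8 9 9 0], max=9
Drop 5: T rot3 at col 0 lands with bottom-row=7; cleared 0 line(s) (total 0); column heights now [9 10 8 9 9 0], max=10
Drop 6: T rot1 at col 2 lands with bottom-row=8; cleared 0 line(s) (total 0); column heights now [9 10 11 10 9 0], max=11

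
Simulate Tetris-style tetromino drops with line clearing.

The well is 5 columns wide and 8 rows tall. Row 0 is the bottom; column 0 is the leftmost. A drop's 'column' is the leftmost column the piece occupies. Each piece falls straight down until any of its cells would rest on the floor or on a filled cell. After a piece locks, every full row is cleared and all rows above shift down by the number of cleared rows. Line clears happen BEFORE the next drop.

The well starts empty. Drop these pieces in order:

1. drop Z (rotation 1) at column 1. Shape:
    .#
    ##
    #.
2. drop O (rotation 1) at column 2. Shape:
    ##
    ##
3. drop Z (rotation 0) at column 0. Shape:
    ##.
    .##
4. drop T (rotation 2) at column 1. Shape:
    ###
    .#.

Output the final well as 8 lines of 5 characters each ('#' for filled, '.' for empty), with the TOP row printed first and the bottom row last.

Drop 1: Z rot1 at col 1 lands with bottom-row=0; cleared 0 line(s) (total 0); column heights now [0 2 3 0 0], max=3
Drop 2: O rot1 at col 2 lands with bottom-row=3; cleared 0 line(s) (total 0); column heights now [0 2 5 5 0], max=5
Drop 3: Z rot0 at col 0 lands with bottom-row=5; cleared 0 line(s) (total 0); column heights now [7 7 6 5 0], max=7
Drop 4: T rot2 at col 1 lands with bottom-row=6; cleared 0 line(s) (total 0); column heights now [7 8 8 8 0], max=8

Answer: .###.
###..
.##..
..##.
..##.
..#..
.##..
.#...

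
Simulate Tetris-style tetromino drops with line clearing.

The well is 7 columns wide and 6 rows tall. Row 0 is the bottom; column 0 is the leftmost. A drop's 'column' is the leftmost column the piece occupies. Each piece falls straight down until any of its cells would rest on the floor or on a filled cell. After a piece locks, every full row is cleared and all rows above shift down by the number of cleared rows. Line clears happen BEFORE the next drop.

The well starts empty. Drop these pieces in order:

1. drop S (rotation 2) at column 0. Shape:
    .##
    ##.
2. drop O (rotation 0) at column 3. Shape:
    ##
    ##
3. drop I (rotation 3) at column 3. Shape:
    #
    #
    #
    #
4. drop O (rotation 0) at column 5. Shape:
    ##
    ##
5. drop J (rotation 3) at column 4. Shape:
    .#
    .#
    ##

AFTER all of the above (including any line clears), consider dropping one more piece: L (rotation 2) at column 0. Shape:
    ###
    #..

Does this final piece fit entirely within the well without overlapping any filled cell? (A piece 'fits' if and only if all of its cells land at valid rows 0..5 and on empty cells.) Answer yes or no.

Answer: yes

Derivation:
Drop 1: S rot2 at col 0 lands with bottom-row=0; cleared 0 line(s) (total 0); column heights now [1 2 2 0 0 0 0], max=2
Drop 2: O rot0 at col 3 lands with bottom-row=0; cleared 0 line(s) (total 0); column heights now [1 2 2 2 2 0 0], max=2
Drop 3: I rot3 at col 3 lands with bottom-row=2; cleared 0 line(s) (total 0); column heights now [1 2 2 6 2 0 0], max=6
Drop 4: O rot0 at col 5 lands with bottom-row=0; cleared 0 line(s) (total 0); column heights now [1 2 2 6 2 2 2], max=6
Drop 5: J rot3 at col 4 lands with bottom-row=2; cleared 0 line(s) (total 0); column heights now [1 2 2 6 3 5 2], max=6
Test piece L rot2 at col 0 (width 3): heights before test = [1 2 2 6 3 5 2]; fits = True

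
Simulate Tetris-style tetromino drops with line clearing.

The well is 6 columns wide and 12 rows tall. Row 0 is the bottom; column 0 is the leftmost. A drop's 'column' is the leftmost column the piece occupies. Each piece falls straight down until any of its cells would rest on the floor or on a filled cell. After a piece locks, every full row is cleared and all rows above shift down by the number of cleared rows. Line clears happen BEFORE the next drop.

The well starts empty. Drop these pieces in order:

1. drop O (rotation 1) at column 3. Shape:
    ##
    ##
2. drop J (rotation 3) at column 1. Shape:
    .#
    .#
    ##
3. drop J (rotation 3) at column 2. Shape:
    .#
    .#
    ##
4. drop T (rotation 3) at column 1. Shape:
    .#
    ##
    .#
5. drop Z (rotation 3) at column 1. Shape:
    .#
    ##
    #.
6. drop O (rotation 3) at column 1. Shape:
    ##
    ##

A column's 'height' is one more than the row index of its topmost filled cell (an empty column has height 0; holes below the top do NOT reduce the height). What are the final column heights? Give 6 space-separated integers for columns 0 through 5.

Drop 1: O rot1 at col 3 lands with bottom-row=0; cleared 0 line(s) (total 0); column heights now [0 0 0 2 2 0], max=2
Drop 2: J rot3 at col 1 lands with bottom-row=0; cleared 0 line(s) (total 0); column heights now [0 1 3 2 2 0], max=3
Drop 3: J rot3 at col 2 lands with bottom-row=3; cleared 0 line(s) (total 0); column heights now [0 1 4 6 2 0], max=6
Drop 4: T rot3 at col 1 lands with bottom-row=4; cleared 0 line(s) (total 0); column heights now [0 6 7 6 2 0], max=7
Drop 5: Z rot3 at col 1 lands with bottom-row=6; cleared 0 line(s) (total 0); column heights now [0 8 9 6 2 0], max=9
Drop 6: O rot3 at col 1 lands with bottom-row=9; cleared 0 line(s) (total 0); column heights now [0 11 11 6 2 0], max=11

Answer: 0 11 11 6 2 0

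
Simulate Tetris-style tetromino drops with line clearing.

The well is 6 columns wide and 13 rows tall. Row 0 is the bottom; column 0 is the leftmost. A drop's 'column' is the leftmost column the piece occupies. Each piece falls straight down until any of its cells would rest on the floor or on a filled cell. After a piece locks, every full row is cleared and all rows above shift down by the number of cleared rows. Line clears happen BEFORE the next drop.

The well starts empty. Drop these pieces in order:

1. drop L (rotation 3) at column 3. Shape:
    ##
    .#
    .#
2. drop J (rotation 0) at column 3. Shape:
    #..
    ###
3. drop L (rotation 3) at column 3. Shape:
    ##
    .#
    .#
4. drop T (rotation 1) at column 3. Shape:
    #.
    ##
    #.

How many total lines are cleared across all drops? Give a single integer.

Answer: 0

Derivation:
Drop 1: L rot3 at col 3 lands with bottom-row=0; cleared 0 line(s) (total 0); column heights now [0 0 0 3 3 0], max=3
Drop 2: J rot0 at col 3 lands with bottom-row=3; cleared 0 line(s) (total 0); column heights now [0 0 0 5 4 4], max=5
Drop 3: L rot3 at col 3 lands with bottom-row=4; cleared 0 line(s) (total 0); column heights now [0 0 0 7 7 4], max=7
Drop 4: T rot1 at col 3 lands with bottom-row=7; cleared 0 line(s) (total 0); column heights now [0 0 0 10 9 4], max=10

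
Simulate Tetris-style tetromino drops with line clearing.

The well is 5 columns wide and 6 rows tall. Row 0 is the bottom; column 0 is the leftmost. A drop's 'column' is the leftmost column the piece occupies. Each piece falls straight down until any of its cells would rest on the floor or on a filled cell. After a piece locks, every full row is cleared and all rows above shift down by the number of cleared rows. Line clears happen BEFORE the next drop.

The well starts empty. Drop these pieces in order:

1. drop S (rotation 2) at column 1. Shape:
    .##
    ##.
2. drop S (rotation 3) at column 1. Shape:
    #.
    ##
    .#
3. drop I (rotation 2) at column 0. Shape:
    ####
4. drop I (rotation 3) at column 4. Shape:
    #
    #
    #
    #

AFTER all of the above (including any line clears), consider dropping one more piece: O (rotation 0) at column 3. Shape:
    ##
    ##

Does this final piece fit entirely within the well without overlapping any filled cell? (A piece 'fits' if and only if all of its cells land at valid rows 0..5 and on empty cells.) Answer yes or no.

Drop 1: S rot2 at col 1 lands with bottom-row=0; cleared 0 line(s) (total 0); column heights now [0 1 2 2 0], max=2
Drop 2: S rot3 at col 1 lands with bottom-row=2; cleared 0 line(s) (total 0); column heights now [0 5 4 2 0], max=5
Drop 3: I rot2 at col 0 lands with bottom-row=5; cleared 0 line(s) (total 0); column heights now [6 6 6 6 0], max=6
Drop 4: I rot3 at col 4 lands with bottom-row=0; cleared 0 line(s) (total 0); column heights now [6 6 6 6 4], max=6
Test piece O rot0 at col 3 (width 2): heights before test = [6 6 6 6 4]; fits = False

Answer: no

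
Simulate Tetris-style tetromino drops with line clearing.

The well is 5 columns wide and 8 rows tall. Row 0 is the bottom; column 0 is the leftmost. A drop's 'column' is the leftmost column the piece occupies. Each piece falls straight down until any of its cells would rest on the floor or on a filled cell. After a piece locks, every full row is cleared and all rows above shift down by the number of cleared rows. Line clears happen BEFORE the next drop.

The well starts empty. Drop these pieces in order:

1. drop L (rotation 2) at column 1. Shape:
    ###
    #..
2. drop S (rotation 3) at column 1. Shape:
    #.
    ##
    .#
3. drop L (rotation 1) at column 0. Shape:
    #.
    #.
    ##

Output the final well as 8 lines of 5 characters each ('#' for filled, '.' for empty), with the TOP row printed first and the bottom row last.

Drop 1: L rot2 at col 1 lands with bottom-row=0; cleared 0 line(s) (total 0); column heights now [0 2 2 2 0], max=2
Drop 2: S rot3 at col 1 lands with bottom-row=2; cleared 0 line(s) (total 0); column heights now [0 5 4 2 0], max=5
Drop 3: L rot1 at col 0 lands with bottom-row=5; cleared 0 line(s) (total 0); column heights now [8 6 4 2 0], max=8

Answer: #....
#....
##...
.#...
.##..
..#..
.###.
.#...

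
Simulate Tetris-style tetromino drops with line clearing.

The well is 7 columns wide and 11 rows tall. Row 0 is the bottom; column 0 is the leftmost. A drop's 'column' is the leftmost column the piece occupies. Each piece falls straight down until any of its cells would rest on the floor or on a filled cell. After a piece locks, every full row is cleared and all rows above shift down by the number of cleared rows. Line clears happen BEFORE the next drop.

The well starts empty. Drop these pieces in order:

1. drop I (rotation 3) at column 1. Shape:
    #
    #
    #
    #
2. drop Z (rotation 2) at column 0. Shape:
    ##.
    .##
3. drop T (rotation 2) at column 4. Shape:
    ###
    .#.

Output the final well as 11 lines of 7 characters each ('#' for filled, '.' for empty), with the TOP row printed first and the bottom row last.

Drop 1: I rot3 at col 1 lands with bottom-row=0; cleared 0 line(s) (total 0); column heights now [0 4 0 0 0 0 0], max=4
Drop 2: Z rot2 at col 0 lands with bottom-row=4; cleared 0 line(s) (total 0); column heights now [6 6 5 0 0 0 0], max=6
Drop 3: T rot2 at col 4 lands with bottom-row=0; cleared 0 line(s) (total 0); column heights now [6 6 5 0 2 2 2], max=6

Answer: .......
.......
.......
.......
.......
##.....
.##....
.#.....
.#.....
.#..###
.#...#.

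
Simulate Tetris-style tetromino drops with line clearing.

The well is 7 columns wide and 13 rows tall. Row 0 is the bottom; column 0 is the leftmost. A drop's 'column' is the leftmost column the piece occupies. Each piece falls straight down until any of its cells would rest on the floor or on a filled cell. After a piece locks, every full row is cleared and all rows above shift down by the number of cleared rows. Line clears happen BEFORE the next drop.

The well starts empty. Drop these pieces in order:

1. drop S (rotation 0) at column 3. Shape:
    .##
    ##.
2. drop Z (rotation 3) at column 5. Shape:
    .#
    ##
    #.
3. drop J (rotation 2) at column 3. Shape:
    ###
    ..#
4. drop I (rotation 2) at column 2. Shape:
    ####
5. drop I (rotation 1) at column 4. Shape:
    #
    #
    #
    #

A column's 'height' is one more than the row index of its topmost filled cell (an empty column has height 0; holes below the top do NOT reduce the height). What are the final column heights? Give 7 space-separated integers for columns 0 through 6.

Answer: 0 0 7 7 11 7 5

Derivation:
Drop 1: S rot0 at col 3 lands with bottom-row=0; cleared 0 line(s) (total 0); column heights now [0 0 0 1 2 2 0], max=2
Drop 2: Z rot3 at col 5 lands with bottom-row=2; cleared 0 line(s) (total 0); column heights now [0 0 0 1 2 4 5], max=5
Drop 3: J rot2 at col 3 lands with bottom-row=4; cleared 0 line(s) (total 0); column heights now [0 0 0 6 6 6 5], max=6
Drop 4: I rot2 at col 2 lands with bottom-row=6; cleared 0 line(s) (total 0); column heights now [0 0 7 7 7 7 5], max=7
Drop 5: I rot1 at col 4 lands with bottom-row=7; cleared 0 line(s) (total 0); column heights now [0 0 7 7 11 7 5], max=11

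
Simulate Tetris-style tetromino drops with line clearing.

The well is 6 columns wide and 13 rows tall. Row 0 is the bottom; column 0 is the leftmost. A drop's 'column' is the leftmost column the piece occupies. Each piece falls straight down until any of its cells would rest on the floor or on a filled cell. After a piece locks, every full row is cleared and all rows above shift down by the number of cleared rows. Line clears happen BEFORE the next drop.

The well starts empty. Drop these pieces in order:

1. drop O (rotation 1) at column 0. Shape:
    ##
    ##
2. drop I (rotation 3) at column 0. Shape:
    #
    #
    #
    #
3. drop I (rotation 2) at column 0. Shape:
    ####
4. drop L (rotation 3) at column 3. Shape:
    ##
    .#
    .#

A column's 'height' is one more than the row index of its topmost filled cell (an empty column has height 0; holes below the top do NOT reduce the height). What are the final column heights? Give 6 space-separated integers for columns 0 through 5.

Answer: 7 7 7 8 8 0

Derivation:
Drop 1: O rot1 at col 0 lands with bottom-row=0; cleared 0 line(s) (total 0); column heights now [2 2 0 0 0 0], max=2
Drop 2: I rot3 at col 0 lands with bottom-row=2; cleared 0 line(s) (total 0); column heights now [6 2 0 0 0 0], max=6
Drop 3: I rot2 at col 0 lands with bottom-row=6; cleared 0 line(s) (total 0); column heights now [7 7 7 7 0 0], max=7
Drop 4: L rot3 at col 3 lands with bottom-row=5; cleared 0 line(s) (total 0); column heights now [7 7 7 8 8 0], max=8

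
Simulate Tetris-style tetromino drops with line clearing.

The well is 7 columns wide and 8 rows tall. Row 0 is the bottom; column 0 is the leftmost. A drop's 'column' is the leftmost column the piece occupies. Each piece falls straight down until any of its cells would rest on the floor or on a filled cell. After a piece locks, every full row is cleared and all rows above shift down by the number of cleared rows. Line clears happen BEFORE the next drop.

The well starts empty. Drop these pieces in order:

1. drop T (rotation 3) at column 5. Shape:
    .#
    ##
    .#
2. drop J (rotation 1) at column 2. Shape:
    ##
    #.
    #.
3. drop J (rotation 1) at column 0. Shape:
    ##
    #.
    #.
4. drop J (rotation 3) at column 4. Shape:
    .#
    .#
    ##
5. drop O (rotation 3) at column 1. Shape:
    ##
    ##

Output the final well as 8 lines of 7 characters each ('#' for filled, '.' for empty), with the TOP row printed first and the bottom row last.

Answer: .......
.......
.......
.......
.##..#.
.##..#.
#.#..##
#.#...#

Derivation:
Drop 1: T rot3 at col 5 lands with bottom-row=0; cleared 0 line(s) (total 0); column heights now [0 0 0 0 0 2 3], max=3
Drop 2: J rot1 at col 2 lands with bottom-row=0; cleared 0 line(s) (total 0); column heights now [0 0 3 3 0 2 3], max=3
Drop 3: J rot1 at col 0 lands with bottom-row=0; cleared 0 line(s) (total 0); column heights now [3 3 3 3 0 2 3], max=3
Drop 4: J rot3 at col 4 lands with bottom-row=2; cleared 1 line(s) (total 1); column heights now [2 0 2 0 0 4 2], max=4
Drop 5: O rot3 at col 1 lands with bottom-row=2; cleared 0 line(s) (total 1); column heights now [2 4 4 0 0 4 2], max=4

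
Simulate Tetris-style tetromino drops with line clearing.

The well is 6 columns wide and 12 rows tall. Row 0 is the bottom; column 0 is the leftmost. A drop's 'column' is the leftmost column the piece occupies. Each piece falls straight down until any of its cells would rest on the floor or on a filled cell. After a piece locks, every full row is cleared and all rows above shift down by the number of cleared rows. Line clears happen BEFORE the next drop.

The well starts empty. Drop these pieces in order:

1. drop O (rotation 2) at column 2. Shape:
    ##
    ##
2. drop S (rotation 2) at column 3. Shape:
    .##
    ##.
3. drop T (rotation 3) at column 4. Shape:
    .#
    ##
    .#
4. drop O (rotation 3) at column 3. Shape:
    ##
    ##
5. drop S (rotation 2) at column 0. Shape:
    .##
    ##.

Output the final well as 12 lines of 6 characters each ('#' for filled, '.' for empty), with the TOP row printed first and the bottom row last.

Drop 1: O rot2 at col 2 lands with bottom-row=0; cleared 0 line(s) (total 0); column heights now [0 0 2 2 0 0], max=2
Drop 2: S rot2 at col 3 lands with bottom-row=2; cleared 0 line(s) (total 0); column heights now [0 0 2 3 4 4], max=4
Drop 3: T rot3 at col 4 lands with bottom-row=4; cleared 0 line(s) (total 0); column heights now [0 0 2 3 6 7], max=7
Drop 4: O rot3 at col 3 lands with bottom-row=6; cleared 0 line(s) (total 0); column heights now [0 0 2 8 8 7], max=8
Drop 5: S rot2 at col 0 lands with bottom-row=1; cleared 0 line(s) (total 0); column heights now [2 3 3 8 8 7], max=8

Answer: ......
......
......
......
...##.
...###
....##
.....#
....##
.####.
####..
..##..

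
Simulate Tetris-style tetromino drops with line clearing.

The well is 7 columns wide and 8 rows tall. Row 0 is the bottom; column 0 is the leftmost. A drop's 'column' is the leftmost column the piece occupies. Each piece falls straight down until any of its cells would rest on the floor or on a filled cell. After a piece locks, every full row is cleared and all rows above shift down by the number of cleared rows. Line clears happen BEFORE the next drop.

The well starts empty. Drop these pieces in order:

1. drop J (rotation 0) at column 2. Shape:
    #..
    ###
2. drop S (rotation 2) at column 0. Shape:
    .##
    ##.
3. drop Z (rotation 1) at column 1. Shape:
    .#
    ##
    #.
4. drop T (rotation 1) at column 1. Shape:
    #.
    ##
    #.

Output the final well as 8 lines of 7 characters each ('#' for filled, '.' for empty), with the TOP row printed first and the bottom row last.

Answer: .#.....
.##....
.##....
.##....
.#.....
.##....
###....
..###..

Derivation:
Drop 1: J rot0 at col 2 lands with bottom-row=0; cleared 0 line(s) (total 0); column heights now [0 0 2 1 1 0 0], max=2
Drop 2: S rot2 at col 0 lands with bottom-row=1; cleared 0 line(s) (total 0); column heights now [2 3 3 1 1 0 0], max=3
Drop 3: Z rot1 at col 1 lands with bottom-row=3; cleared 0 line(s) (total 0); column heights now [2 5 6 1 1 0 0], max=6
Drop 4: T rot1 at col 1 lands with bottom-row=5; cleared 0 line(s) (total 0); column heights now [2 8 7 1 1 0 0], max=8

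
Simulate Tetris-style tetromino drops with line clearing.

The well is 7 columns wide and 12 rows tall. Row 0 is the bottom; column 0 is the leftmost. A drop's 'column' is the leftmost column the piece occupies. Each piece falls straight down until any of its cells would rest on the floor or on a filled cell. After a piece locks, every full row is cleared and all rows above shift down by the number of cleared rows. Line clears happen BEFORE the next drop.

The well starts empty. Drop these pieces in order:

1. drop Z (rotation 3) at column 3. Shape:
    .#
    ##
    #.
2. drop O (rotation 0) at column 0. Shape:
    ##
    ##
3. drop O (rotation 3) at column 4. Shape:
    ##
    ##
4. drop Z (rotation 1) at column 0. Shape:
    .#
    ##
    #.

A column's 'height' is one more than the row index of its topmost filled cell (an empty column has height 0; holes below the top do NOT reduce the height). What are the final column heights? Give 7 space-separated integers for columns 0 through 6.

Answer: 4 5 0 2 5 5 0

Derivation:
Drop 1: Z rot3 at col 3 lands with bottom-row=0; cleared 0 line(s) (total 0); column heights now [0 0 0 2 3 0 0], max=3
Drop 2: O rot0 at col 0 lands with bottom-row=0; cleared 0 line(s) (total 0); column heights now [2 2 0 2 3 0 0], max=3
Drop 3: O rot3 at col 4 lands with bottom-row=3; cleared 0 line(s) (total 0); column heights now [2 2 0 2 5 5 0], max=5
Drop 4: Z rot1 at col 0 lands with bottom-row=2; cleared 0 line(s) (total 0); column heights now [4 5 0 2 5 5 0], max=5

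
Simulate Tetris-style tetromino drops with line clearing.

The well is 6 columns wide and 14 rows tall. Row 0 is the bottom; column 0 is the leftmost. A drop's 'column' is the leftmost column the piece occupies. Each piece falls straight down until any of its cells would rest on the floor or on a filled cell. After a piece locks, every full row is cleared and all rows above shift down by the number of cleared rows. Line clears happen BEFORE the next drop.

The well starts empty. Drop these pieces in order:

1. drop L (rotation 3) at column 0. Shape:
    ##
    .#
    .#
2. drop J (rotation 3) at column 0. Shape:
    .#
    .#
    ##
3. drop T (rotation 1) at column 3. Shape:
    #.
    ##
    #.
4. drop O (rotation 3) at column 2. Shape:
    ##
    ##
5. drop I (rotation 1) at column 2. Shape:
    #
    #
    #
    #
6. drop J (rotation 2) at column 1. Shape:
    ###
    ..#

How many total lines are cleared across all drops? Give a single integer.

Drop 1: L rot3 at col 0 lands with bottom-row=0; cleared 0 line(s) (total 0); column heights now [3 3 0 0 0 0], max=3
Drop 2: J rot3 at col 0 lands with bottom-row=3; cleared 0 line(s) (total 0); column heights now [4 6 0 0 0 0], max=6
Drop 3: T rot1 at col 3 lands with bottom-row=0; cleared 0 line(s) (total 0); column heights now [4 6 0 3 2 0], max=6
Drop 4: O rot3 at col 2 lands with bottom-row=3; cleared 0 line(s) (total 0); column heights now [4 6 5 5 2 0], max=6
Drop 5: I rot1 at col 2 lands with bottom-row=5; cleared 0 line(s) (total 0); column heights now [4 6 9 5 2 0], max=9
Drop 6: J rot2 at col 1 lands with bottom-row=8; cleared 0 line(s) (total 0); column heights now [4 10 10 10 2 0], max=10

Answer: 0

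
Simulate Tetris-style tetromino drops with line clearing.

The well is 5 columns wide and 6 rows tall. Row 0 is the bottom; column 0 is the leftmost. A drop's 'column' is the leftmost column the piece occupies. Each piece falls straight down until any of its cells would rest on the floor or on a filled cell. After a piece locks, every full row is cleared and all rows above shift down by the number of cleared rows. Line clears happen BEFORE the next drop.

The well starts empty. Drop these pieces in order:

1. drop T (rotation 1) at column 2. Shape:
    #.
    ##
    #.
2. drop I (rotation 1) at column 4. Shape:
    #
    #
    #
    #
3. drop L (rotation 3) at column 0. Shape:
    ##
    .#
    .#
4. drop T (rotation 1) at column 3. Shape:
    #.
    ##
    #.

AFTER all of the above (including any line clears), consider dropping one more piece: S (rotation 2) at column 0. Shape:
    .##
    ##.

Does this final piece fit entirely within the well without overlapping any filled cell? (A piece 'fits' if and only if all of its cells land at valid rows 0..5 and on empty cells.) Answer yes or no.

Drop 1: T rot1 at col 2 lands with bottom-row=0; cleared 0 line(s) (total 0); column heights now [0 0 3 2 0], max=3
Drop 2: I rot1 at col 4 lands with bottom-row=0; cleared 0 line(s) (total 0); column heights now [0 0 3 2 4], max=4
Drop 3: L rot3 at col 0 lands with bottom-row=0; cleared 0 line(s) (total 0); column heights now [3 3 3 2 4], max=4
Drop 4: T rot1 at col 3 lands with bottom-row=3; cleared 0 line(s) (total 0); column heights now [3 3 3 6 5], max=6
Test piece S rot2 at col 0 (width 3): heights before test = [3 3 3 6 5]; fits = True

Answer: yes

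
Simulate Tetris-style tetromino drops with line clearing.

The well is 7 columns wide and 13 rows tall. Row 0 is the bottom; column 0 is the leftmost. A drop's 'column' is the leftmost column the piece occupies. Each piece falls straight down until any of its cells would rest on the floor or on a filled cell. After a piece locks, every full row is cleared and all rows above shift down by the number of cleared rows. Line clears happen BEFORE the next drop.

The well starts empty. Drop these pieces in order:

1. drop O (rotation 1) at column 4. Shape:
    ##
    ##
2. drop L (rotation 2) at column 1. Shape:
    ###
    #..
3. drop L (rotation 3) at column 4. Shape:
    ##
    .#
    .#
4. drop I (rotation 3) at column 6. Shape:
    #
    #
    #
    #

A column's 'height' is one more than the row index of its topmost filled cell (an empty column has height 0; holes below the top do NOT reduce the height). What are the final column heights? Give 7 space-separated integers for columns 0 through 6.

Drop 1: O rot1 at col 4 lands with bottom-row=0; cleared 0 line(s) (total 0); column heights now [0 0 0 0 2 2 0], max=2
Drop 2: L rot2 at col 1 lands with bottom-row=0; cleared 0 line(s) (total 0); column heights now [0 2 2 2 2 2 0], max=2
Drop 3: L rot3 at col 4 lands with bottom-row=2; cleared 0 line(s) (total 0); column heights now [0 2 2 2 5 5 0], max=5
Drop 4: I rot3 at col 6 lands with bottom-row=0; cleared 0 line(s) (total 0); column heights now [0 2 2 2 5 5 4], max=5

Answer: 0 2 2 2 5 5 4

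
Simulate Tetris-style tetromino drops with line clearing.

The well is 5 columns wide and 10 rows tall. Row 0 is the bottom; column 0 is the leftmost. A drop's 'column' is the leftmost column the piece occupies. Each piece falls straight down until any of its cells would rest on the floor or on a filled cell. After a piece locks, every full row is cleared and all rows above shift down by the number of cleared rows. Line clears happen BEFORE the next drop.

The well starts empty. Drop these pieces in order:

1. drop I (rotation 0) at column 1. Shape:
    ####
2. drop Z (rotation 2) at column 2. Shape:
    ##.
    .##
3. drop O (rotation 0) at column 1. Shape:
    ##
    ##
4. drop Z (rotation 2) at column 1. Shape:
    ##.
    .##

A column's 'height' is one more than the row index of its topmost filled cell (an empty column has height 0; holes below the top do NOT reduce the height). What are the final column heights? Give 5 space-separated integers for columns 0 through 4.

Answer: 0 7 7 6 2

Derivation:
Drop 1: I rot0 at col 1 lands with bottom-row=0; cleared 0 line(s) (total 0); column heights now [0 1 1 1 1], max=1
Drop 2: Z rot2 at col 2 lands with bottom-row=1; cleared 0 line(s) (total 0); column heights now [0 1 3 3 2], max=3
Drop 3: O rot0 at col 1 lands with bottom-row=3; cleared 0 line(s) (total 0); column heights now [0 5 5 3 2], max=5
Drop 4: Z rot2 at col 1 lands with bottom-row=5; cleared 0 line(s) (total 0); column heights now [0 7 7 6 2], max=7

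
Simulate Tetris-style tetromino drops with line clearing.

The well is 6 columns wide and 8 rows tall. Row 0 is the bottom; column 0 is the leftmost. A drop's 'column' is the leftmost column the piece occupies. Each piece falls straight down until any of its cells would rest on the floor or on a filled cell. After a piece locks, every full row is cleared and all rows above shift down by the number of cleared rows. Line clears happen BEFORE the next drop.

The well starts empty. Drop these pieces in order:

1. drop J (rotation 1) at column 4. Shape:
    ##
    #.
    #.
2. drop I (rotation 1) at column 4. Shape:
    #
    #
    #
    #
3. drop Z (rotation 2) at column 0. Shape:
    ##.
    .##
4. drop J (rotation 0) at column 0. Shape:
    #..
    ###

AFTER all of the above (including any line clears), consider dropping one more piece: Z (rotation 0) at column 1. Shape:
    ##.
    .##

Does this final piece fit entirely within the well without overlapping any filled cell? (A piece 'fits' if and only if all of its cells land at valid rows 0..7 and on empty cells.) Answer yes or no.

Answer: yes

Derivation:
Drop 1: J rot1 at col 4 lands with bottom-row=0; cleared 0 line(s) (total 0); column heights now [0 0 0 0 3 3], max=3
Drop 2: I rot1 at col 4 lands with bottom-row=3; cleared 0 line(s) (total 0); column heights now [0 0 0 0 7 3], max=7
Drop 3: Z rot2 at col 0 lands with bottom-row=0; cleared 0 line(s) (total 0); column heights now [2 2 1 0 7 3], max=7
Drop 4: J rot0 at col 0 lands with bottom-row=2; cleared 0 line(s) (total 0); column heights now [4 3 3 0 7 3], max=7
Test piece Z rot0 at col 1 (width 3): heights before test = [4 3 3 0 7 3]; fits = True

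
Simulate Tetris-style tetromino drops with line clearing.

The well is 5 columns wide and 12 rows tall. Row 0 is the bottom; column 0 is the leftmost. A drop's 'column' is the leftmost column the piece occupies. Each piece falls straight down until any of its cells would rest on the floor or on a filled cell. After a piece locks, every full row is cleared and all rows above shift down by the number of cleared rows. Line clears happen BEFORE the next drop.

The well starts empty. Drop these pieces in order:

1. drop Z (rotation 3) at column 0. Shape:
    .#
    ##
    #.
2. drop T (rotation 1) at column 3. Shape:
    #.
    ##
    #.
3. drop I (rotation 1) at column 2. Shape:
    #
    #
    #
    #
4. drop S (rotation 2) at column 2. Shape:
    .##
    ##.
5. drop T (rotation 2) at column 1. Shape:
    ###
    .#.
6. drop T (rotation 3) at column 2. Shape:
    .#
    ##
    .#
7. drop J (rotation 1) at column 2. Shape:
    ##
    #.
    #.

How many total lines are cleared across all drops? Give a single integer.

Drop 1: Z rot3 at col 0 lands with bottom-row=0; cleared 0 line(s) (total 0); column heights now [2 3 0 0 0], max=3
Drop 2: T rot1 at col 3 lands with bottom-row=0; cleared 0 line(s) (total 0); column heights now [2 3 0 3 2], max=3
Drop 3: I rot1 at col 2 lands with bottom-row=0; cleared 1 line(s) (total 1); column heights now [1 2 3 2 0], max=3
Drop 4: S rot2 at col 2 lands with bottom-row=3; cleared 0 line(s) (total 1); column heights now [1 2 4 5 5], max=5
Drop 5: T rot2 at col 1 lands with bottom-row=4; cleared 0 line(s) (total 1); column heights now [1 6 6 6 5], max=6
Drop 6: T rot3 at col 2 lands with bottom-row=6; cleared 0 line(s) (total 1); column heights now [1 6 8 9 5], max=9
Drop 7: J rot1 at col 2 lands with bottom-row=8; cleared 0 line(s) (total 1); column heights now [1 6 11 11 5], max=11

Answer: 1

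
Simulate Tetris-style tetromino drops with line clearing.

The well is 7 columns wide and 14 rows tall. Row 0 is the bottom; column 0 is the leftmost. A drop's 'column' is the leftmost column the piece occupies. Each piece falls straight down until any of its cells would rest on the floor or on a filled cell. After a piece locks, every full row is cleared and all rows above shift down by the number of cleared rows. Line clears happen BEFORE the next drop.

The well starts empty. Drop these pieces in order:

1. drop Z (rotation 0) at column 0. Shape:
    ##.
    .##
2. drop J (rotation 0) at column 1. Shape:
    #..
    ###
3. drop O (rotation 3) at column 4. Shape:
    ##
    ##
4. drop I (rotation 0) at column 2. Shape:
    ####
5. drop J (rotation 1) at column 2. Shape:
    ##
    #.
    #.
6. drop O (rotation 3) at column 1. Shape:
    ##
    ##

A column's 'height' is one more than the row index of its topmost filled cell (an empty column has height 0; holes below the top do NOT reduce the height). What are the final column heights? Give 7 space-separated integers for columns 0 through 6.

Answer: 2 9 9 7 4 4 0

Derivation:
Drop 1: Z rot0 at col 0 lands with bottom-row=0; cleared 0 line(s) (total 0); column heights now [2 2 1 0 0 0 0], max=2
Drop 2: J rot0 at col 1 lands with bottom-row=2; cleared 0 line(s) (total 0); column heights now [2 4 3 3 0 0 0], max=4
Drop 3: O rot3 at col 4 lands with bottom-row=0; cleared 0 line(s) (total 0); column heights now [2 4 3 3 2 2 0], max=4
Drop 4: I rot0 at col 2 lands with bottom-row=3; cleared 0 line(s) (total 0); column heights now [2 4 4 4 4 4 0], max=4
Drop 5: J rot1 at col 2 lands with bottom-row=4; cleared 0 line(s) (total 0); column heights now [2 4 7 7 4 4 0], max=7
Drop 6: O rot3 at col 1 lands with bottom-row=7; cleared 0 line(s) (total 0); column heights now [2 9 9 7 4 4 0], max=9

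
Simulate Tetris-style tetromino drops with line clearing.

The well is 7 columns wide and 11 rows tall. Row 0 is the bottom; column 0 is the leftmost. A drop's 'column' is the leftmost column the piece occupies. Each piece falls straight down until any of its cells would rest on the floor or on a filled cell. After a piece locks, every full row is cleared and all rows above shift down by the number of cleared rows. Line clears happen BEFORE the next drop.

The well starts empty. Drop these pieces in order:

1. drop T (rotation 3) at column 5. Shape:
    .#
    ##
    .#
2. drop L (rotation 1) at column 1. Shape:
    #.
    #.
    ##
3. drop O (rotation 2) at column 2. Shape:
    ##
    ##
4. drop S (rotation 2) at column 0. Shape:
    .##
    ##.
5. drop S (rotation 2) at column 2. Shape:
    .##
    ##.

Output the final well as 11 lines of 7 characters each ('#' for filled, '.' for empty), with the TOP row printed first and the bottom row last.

Answer: .......
.......
.......
.......
...##..
..##...
.##....
##.....
.###..#
.###.##
.##...#

Derivation:
Drop 1: T rot3 at col 5 lands with bottom-row=0; cleared 0 line(s) (total 0); column heights now [0 0 0 0 0 2 3], max=3
Drop 2: L rot1 at col 1 lands with bottom-row=0; cleared 0 line(s) (total 0); column heights now [0 3 1 0 0 2 3], max=3
Drop 3: O rot2 at col 2 lands with bottom-row=1; cleared 0 line(s) (total 0); column heights now [0 3 3 3 0 2 3], max=3
Drop 4: S rot2 at col 0 lands with bottom-row=3; cleared 0 line(s) (total 0); column heights now [4 5 5 3 0 2 3], max=5
Drop 5: S rot2 at col 2 lands with bottom-row=5; cleared 0 line(s) (total 0); column heights now [4 5 6 7 7 2 3], max=7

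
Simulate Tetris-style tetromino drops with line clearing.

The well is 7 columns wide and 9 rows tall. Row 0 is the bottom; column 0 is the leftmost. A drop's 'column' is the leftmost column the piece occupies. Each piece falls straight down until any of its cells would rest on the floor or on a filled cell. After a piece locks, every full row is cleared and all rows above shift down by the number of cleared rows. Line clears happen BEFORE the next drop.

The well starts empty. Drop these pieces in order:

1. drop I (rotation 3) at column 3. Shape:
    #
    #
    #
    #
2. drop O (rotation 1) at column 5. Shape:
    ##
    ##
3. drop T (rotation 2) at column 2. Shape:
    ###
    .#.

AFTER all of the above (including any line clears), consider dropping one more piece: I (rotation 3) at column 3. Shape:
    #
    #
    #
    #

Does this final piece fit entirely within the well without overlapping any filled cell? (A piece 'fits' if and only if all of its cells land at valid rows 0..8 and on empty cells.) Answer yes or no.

Answer: no

Derivation:
Drop 1: I rot3 at col 3 lands with bottom-row=0; cleared 0 line(s) (total 0); column heights now [0 0 0 4 0 0 0], max=4
Drop 2: O rot1 at col 5 lands with bottom-row=0; cleared 0 line(s) (total 0); column heights now [0 0 0 4 0 2 2], max=4
Drop 3: T rot2 at col 2 lands with bottom-row=4; cleared 0 line(s) (total 0); column heights now [0 0 6 6 6 2 2], max=6
Test piece I rot3 at col 3 (width 1): heights before test = [0 0 6 6 6 2 2]; fits = False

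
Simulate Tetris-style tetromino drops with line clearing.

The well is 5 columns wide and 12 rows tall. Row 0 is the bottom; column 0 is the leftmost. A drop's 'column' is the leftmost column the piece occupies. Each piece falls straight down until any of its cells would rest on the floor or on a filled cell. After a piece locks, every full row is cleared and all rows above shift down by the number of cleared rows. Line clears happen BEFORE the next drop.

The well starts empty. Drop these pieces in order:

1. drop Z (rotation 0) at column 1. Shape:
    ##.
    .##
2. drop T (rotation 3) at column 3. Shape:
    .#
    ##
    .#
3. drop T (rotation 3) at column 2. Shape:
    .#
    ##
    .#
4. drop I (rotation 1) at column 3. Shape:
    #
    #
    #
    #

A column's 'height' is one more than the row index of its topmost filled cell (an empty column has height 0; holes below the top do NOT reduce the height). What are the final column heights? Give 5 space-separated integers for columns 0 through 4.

Answer: 0 2 4 9 3

Derivation:
Drop 1: Z rot0 at col 1 lands with bottom-row=0; cleared 0 line(s) (total 0); column heights now [0 2 2 1 0], max=2
Drop 2: T rot3 at col 3 lands with bottom-row=0; cleared 0 line(s) (total 0); column heights now [0 2 2 2 3], max=3
Drop 3: T rot3 at col 2 lands with bottom-row=2; cleared 0 line(s) (total 0); column heights now [0 2 4 5 3], max=5
Drop 4: I rot1 at col 3 lands with bottom-row=5; cleared 0 line(s) (total 0); column heights now [0 2 4 9 3], max=9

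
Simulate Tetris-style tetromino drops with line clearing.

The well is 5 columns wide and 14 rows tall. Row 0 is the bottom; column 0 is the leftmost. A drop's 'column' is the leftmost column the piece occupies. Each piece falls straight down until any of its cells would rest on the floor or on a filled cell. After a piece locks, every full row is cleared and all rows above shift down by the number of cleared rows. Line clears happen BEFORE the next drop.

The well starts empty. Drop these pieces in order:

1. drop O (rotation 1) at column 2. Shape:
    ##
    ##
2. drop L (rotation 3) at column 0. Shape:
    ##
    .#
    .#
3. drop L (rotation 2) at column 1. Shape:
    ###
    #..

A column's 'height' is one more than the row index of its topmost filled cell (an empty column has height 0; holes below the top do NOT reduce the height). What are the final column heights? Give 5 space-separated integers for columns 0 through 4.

Drop 1: O rot1 at col 2 lands with bottom-row=0; cleared 0 line(s) (total 0); column heights now [0 0 2 2 0], max=2
Drop 2: L rot3 at col 0 lands with bottom-row=0; cleared 0 line(s) (total 0); column heights now [3 3 2 2 0], max=3
Drop 3: L rot2 at col 1 lands with bottom-row=3; cleared 0 line(s) (total 0); column heights now [3 5 5 5 0], max=5

Answer: 3 5 5 5 0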